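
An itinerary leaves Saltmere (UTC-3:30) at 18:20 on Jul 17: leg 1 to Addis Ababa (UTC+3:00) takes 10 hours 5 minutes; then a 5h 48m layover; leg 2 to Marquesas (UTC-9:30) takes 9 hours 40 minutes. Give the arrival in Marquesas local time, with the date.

Convert departure to UTC: 18:20 + 3:30 = 21:50 UTC on Jul 17.
Add 10 hours and 5 minutes leg 1 → 07:55 UTC (Jul 18).
Add 5 hours 48 minutes layover in Addis Ababa → 13:43 UTC.
Add 9 hours 40 minutes leg 2 → 23:23 UTC.
Marquesas is UTC−9:30, so local arrival = 23:23 − 9:30 = 13:53 on Jul 18.

13:53 on Jul 18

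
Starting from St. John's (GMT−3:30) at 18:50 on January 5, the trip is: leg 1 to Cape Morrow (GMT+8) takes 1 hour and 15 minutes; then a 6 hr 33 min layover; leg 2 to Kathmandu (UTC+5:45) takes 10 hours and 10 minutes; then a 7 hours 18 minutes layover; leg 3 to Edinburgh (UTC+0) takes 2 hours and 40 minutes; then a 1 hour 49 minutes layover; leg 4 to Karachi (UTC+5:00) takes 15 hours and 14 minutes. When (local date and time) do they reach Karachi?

00:19 on January 8

Convert departure to UTC: 18:50 + 3:30 = 22:20 UTC on Jan 5.
Add 1 hour and 15 minutes leg 1 → 23:35 UTC.
Add 6 hours 33 minutes layover in Cape Morrow → 06:08 UTC (Jan 6).
Add 10 hours and 10 minutes leg 2 → 16:18 UTC.
Add 7 hours 18 minutes layover in Kathmandu → 23:36 UTC.
Add 2 hours and 40 minutes leg 3 → 02:16 UTC (Jan 7).
Add 1 hour 49 minutes layover in Edinburgh → 04:05 UTC.
Add 15 hours and 14 minutes leg 4 → 19:19 UTC.
Karachi is UTC+5:00, so local arrival = 19:19 + 5:00 = 00:19 on Jan 8.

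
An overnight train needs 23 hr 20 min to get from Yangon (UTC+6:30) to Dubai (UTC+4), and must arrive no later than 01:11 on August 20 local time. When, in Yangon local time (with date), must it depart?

Target arrival in UTC: 01:11 − 4:00 = 21:11 on Aug 19.
Subtract 23 hours 20 minutes → departure 21:51 UTC on Aug 18.
Yangon is UTC+6:30: 21:51 + 6:30 = 04:21 on Aug 19.

04:21 on August 19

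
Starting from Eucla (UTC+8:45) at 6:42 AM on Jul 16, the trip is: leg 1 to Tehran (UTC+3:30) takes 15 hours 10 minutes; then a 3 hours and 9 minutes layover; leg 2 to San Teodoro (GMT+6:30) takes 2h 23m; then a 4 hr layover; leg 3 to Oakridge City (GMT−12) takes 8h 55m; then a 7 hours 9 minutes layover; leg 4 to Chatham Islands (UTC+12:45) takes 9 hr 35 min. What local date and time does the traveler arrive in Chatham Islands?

Convert departure to UTC: 6:42 AM − 8:45 = 9:57 PM UTC on Jul 15.
Add 15 hours and 10 minutes leg 1 → 1:07 PM UTC (Jul 16).
Add 3 hours and 9 minutes layover in Tehran → 4:16 PM UTC.
Add 2 hours 23 minutes leg 2 → 6:39 PM UTC.
Add 4 hours layover in San Teodoro → 10:39 PM UTC.
Add 8 hours and 55 minutes leg 3 → 7:34 AM UTC (Jul 17).
Add 7 hours 9 minutes layover in Oakridge City → 2:43 PM UTC.
Add 9 hours and 35 minutes leg 4 → 12:18 AM UTC (Jul 18).
Chatham Islands is UTC+12:45, so local arrival = 12:18 AM + 12:45 = 1:03 PM on Jul 18.

1:03 PM on July 18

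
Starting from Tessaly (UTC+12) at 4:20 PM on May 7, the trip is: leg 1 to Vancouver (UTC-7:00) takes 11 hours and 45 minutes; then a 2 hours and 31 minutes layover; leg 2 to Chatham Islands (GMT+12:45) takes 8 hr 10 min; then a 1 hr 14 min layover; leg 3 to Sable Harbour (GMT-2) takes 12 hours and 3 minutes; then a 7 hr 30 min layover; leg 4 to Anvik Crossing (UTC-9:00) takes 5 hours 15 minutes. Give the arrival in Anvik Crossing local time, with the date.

7:48 PM on May 8

Convert departure to UTC: 4:20 PM − 12:00 = 4:20 AM UTC on May 7.
Add 11 hours and 45 minutes leg 1 → 4:05 PM UTC.
Add 2 hours 31 minutes layover in Vancouver → 6:36 PM UTC.
Add 8 hours and 10 minutes leg 2 → 2:46 AM UTC (May 8).
Add 1 hour 14 minutes layover in Chatham Islands → 4:00 AM UTC.
Add 12 hours and 3 minutes leg 3 → 4:03 PM UTC.
Add 7 hours and 30 minutes layover in Sable Harbour → 11:33 PM UTC.
Add 5 hours 15 minutes leg 4 → 4:48 AM UTC (May 9).
Anvik Crossing is UTC−9:00, so local arrival = 4:48 AM − 9:00 = 7:48 PM on May 8.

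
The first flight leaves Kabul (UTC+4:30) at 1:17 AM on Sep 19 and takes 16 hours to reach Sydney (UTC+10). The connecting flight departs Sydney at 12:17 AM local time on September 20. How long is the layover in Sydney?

1 hour 30 minutes

Convert departure to UTC: 1:17 AM − 4:30 = 8:47 PM UTC on Sep 18.
Add 16 hours flight time → 12:47 PM UTC (Sep 19).
Sydney is UTC+10:00, so local arrival = 12:47 PM + 10:00 = 10:47 PM on Sep 19.
Layover = 12:17 AM − 10:47 PM (+1 day) = 1 hour 30 minutes.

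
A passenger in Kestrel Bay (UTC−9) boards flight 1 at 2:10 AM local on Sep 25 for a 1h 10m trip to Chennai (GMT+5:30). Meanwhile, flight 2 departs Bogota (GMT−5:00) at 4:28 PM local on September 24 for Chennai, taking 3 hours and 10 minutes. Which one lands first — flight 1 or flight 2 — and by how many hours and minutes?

the second, by 11 hours 42 minutes

Flight 1 in UTC: 2:10 AM + 9:00 = 11:10 AM on Sep 25.
+1 hour 10 minutes → arrive 12:20 PM UTC on Sep 25.
Flight 2 in UTC: 4:28 PM + 5:00 = 9:28 PM on Sep 24.
+3 hours 10 minutes → arrive 12:38 AM UTC on Sep 25.
Flight 2 lands earlier by 11 hours 42 minutes.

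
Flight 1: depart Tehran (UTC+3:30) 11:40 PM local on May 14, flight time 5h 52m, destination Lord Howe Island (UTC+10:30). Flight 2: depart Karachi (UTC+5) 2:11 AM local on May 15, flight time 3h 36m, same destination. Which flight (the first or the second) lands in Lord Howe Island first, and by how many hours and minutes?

Flight 1 in UTC: 11:40 PM − 3:30 = 8:10 PM on May 14.
+5 hours and 52 minutes → arrive 2:02 AM UTC on May 15.
Flight 2 in UTC: 2:11 AM − 5:00 = 9:11 PM on May 14.
+3 hours 36 minutes → arrive 12:47 AM UTC on May 15.
Flight 2 lands earlier by 1 hour 15 minutes.

the second, by 1 hour 15 minutes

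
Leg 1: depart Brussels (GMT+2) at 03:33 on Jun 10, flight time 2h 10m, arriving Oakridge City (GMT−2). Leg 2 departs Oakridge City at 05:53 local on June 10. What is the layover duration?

4 hours 10 minutes

Convert departure to UTC: 03:33 − 2:00 = 01:33 UTC on Jun 10.
Add 2 hours 10 minutes flight time → 03:43 UTC.
Oakridge City is UTC−2:00, so local arrival = 03:43 − 2:00 = 01:43 on Jun 10.
Layover = 05:53 − 01:43 = 4 hours 10 minutes.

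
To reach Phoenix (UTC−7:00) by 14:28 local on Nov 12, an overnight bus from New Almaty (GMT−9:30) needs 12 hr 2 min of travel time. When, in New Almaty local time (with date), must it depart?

23:56 on Nov 11

Target arrival in UTC: 14:28 + 7:00 = 21:28 on Nov 12.
Subtract 12 hours 2 minutes → departure 09:26 UTC on Nov 12.
New Almaty is UTC−9:30: 09:26 − 9:30 = 23:56 on Nov 11.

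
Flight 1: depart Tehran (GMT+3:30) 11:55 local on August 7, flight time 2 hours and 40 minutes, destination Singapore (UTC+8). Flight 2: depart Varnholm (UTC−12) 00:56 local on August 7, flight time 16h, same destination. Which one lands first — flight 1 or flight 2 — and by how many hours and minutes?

Flight 1 in UTC: 11:55 − 3:30 = 08:25 on Aug 7.
+2 hours and 40 minutes → arrive 11:05 UTC on Aug 7.
Flight 2 in UTC: 00:56 + 12:00 = 12:56 on Aug 7.
+16 hours → arrive 04:56 UTC on Aug 8.
Flight 1 lands earlier by 17 hours 51 minutes.

the first, by 17 hours 51 minutes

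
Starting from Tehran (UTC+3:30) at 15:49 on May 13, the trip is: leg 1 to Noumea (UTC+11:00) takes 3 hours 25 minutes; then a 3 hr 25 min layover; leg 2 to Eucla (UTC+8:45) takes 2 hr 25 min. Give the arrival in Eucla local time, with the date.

Convert departure to UTC: 15:49 − 3:30 = 12:19 UTC on May 13.
Add 3 hours and 25 minutes leg 1 → 15:44 UTC.
Add 3 hours and 25 minutes layover in Noumea → 19:09 UTC.
Add 2 hours and 25 minutes leg 2 → 21:34 UTC.
Eucla is UTC+8:45, so local arrival = 21:34 + 8:45 = 06:19 on May 14.

06:19 on May 14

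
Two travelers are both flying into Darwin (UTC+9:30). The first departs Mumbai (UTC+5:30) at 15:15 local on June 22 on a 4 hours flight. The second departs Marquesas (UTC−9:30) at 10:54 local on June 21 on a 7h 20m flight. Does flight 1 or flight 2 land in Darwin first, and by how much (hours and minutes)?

the second, by 10 hours 1 minute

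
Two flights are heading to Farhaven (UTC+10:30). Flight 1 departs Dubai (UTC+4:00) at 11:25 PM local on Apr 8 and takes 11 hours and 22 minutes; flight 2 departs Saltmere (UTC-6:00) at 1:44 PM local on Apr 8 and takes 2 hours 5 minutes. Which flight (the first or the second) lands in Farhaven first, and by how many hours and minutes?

the second, by 8 hours 58 minutes

Flight 1 in UTC: 11:25 PM − 4:00 = 7:25 PM on Apr 8.
+11 hours and 22 minutes → arrive 6:47 AM UTC on Apr 9.
Flight 2 in UTC: 1:44 PM + 6:00 = 7:44 PM on Apr 8.
+2 hours and 5 minutes → arrive 9:49 PM UTC on Apr 8.
Flight 2 lands earlier by 8 hours 58 minutes.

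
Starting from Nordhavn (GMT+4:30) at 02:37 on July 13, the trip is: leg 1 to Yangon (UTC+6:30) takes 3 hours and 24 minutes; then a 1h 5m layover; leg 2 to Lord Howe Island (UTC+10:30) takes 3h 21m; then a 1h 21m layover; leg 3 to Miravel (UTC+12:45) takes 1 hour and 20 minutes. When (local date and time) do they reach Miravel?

21:23 on July 13

Convert departure to UTC: 02:37 − 4:30 = 22:07 UTC on Jul 12.
Add 3 hours 24 minutes leg 1 → 01:31 UTC (Jul 13).
Add 1 hour and 5 minutes layover in Yangon → 02:36 UTC.
Add 3 hours 21 minutes leg 2 → 05:57 UTC.
Add 1 hour and 21 minutes layover in Lord Howe Island → 07:18 UTC.
Add 1 hour and 20 minutes leg 3 → 08:38 UTC.
Miravel is UTC+12:45, so local arrival = 08:38 + 12:45 = 21:23 on Jul 13.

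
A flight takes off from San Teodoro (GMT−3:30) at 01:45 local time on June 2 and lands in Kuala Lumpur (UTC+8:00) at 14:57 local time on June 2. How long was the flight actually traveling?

Departure in UTC: 01:45 + 3:30 = 05:15 on Jun 2.
Arrival in UTC: 14:57 − 8:00 = 06:57 on Jun 2.
Elapsed = 06:57 − 05:15 = 1 hour 42 minutes.

1 hour 42 minutes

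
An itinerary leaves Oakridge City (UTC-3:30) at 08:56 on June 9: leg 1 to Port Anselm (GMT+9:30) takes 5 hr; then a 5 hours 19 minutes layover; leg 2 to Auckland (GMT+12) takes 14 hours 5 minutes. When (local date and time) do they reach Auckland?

00:50 on June 11

Convert departure to UTC: 08:56 + 3:30 = 12:26 UTC on Jun 9.
Add 5 hours leg 1 → 17:26 UTC.
Add 5 hours 19 minutes layover in Port Anselm → 22:45 UTC.
Add 14 hours and 5 minutes leg 2 → 12:50 UTC (Jun 10).
Auckland is UTC+12:00, so local arrival = 12:50 + 12:00 = 00:50 on Jun 11.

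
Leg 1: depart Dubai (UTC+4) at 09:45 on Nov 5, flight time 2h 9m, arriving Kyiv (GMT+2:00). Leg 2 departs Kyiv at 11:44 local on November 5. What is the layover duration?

Convert departure to UTC: 09:45 − 4:00 = 05:45 UTC on Nov 5.
Add 2 hours and 9 minutes flight time → 07:54 UTC.
Kyiv is UTC+2:00, so local arrival = 07:54 + 2:00 = 09:54 on Nov 5.
Layover = 11:44 − 09:54 = 1 hour 50 minutes.

1 hour 50 minutes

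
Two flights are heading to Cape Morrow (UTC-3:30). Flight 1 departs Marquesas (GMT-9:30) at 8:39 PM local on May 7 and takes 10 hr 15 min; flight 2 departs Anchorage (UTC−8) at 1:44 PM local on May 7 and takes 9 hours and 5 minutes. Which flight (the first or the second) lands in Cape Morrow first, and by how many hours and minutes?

the second, by 9 hours 35 minutes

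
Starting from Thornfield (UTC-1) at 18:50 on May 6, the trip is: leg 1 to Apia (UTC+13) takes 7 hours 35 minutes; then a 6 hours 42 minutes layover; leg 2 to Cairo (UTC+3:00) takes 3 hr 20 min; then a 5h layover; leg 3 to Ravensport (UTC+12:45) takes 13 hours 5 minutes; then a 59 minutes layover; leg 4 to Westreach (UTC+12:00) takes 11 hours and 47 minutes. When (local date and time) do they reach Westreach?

Convert departure to UTC: 18:50 + 1:00 = 19:50 UTC on May 6.
Add 7 hours 35 minutes leg 1 → 03:25 UTC (May 7).
Add 6 hours 42 minutes layover in Apia → 10:07 UTC.
Add 3 hours and 20 minutes leg 2 → 13:27 UTC.
Add 5 hours layover in Cairo → 18:27 UTC.
Add 13 hours 5 minutes leg 3 → 07:32 UTC (May 8).
Add 59 minutes layover in Ravensport → 08:31 UTC.
Add 11 hours and 47 minutes leg 4 → 20:18 UTC.
Westreach is UTC+12:00, so local arrival = 20:18 + 12:00 = 08:18 on May 9.

08:18 on May 9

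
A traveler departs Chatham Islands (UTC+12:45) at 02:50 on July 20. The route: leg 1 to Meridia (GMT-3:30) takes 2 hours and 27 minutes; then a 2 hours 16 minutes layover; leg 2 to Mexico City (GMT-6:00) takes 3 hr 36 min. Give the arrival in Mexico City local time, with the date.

16:24 on July 19

Convert departure to UTC: 02:50 − 12:45 = 14:05 UTC on Jul 19.
Add 2 hours and 27 minutes leg 1 → 16:32 UTC.
Add 2 hours and 16 minutes layover in Meridia → 18:48 UTC.
Add 3 hours and 36 minutes leg 2 → 22:24 UTC.
Mexico City is UTC−6:00, so local arrival = 22:24 − 6:00 = 16:24 on Jul 19.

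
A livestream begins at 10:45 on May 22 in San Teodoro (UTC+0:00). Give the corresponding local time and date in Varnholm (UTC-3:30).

07:15 on May 22

Varnholm is 3:30 behind San Teodoro.
Shift by the zone difference: 10:45 − 3:30 = 07:15 on May 22 in Varnholm.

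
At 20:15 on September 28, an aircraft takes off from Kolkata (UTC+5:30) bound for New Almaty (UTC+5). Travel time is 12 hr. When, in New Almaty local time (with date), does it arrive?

07:45 on September 29

Convert departure to UTC: 20:15 − 5:30 = 14:45 UTC on Sep 28.
Add 12 hours travel time → 02:45 UTC (Sep 29).
New Almaty is UTC+5:00, so local arrival = 02:45 + 5:00 = 07:45 on Sep 29.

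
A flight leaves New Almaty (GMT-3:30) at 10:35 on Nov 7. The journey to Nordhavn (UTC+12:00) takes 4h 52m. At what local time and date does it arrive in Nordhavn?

06:57 on Nov 8

Convert departure to UTC: 10:35 + 3:30 = 14:05 UTC on Nov 7.
Add 4 hours 52 minutes travel time → 18:57 UTC.
Nordhavn is UTC+12:00, so local arrival = 18:57 + 12:00 = 06:57 on Nov 8.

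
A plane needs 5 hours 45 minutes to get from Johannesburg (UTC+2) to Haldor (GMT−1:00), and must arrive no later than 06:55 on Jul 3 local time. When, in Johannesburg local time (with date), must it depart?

04:10 on July 3

Target arrival in UTC: 06:55 + 1:00 = 07:55 on Jul 3.
Subtract 5 hours 45 minutes → departure 02:10 UTC on Jul 3.
Johannesburg is UTC+2:00: 02:10 + 2:00 = 04:10 on Jul 3.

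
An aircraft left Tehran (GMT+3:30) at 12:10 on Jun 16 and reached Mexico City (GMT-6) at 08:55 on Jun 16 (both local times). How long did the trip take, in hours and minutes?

Departure in UTC: 12:10 − 3:30 = 08:40 on Jun 16.
Arrival in UTC: 08:55 + 6:00 = 14:55 on Jun 16.
Elapsed = 14:55 − 08:40 = 6 hours 15 minutes.

6 hours 15 minutes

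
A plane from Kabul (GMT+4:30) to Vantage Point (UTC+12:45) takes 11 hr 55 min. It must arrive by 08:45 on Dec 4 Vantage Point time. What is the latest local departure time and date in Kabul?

Target arrival in UTC: 08:45 − 12:45 = 20:00 on Dec 3.
Subtract 11 hours and 55 minutes → departure 08:05 UTC on Dec 3.
Kabul is UTC+4:30: 08:05 + 4:30 = 12:35 on Dec 3.

12:35 on Dec 3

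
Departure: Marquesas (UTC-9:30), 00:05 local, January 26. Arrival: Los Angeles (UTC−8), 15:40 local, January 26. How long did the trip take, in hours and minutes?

Departure in UTC: 00:05 + 9:30 = 09:35 on Jan 26.
Arrival in UTC: 15:40 + 8:00 = 23:40 on Jan 26.
Elapsed = 23:40 − 09:35 = 14 hours 5 minutes.

14 hours 5 minutes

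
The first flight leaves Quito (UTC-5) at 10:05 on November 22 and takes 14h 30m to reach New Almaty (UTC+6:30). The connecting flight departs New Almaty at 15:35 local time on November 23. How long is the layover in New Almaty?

3 hours 30 minutes

Convert departure to UTC: 10:05 + 5:00 = 15:05 UTC on Nov 22.
Add 14 hours 30 minutes flight time → 05:35 UTC (Nov 23).
New Almaty is UTC+6:30, so local arrival = 05:35 + 6:30 = 12:05 on Nov 23.
Layover = 15:35 − 12:05 = 3 hours 30 minutes.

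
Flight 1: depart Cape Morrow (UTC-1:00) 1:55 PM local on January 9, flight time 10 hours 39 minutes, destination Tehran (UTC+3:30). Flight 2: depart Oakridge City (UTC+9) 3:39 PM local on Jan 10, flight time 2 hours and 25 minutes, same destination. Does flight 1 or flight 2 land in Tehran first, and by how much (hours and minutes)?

the first, by 7 hours 30 minutes

Flight 1 in UTC: 1:55 PM + 1:00 = 2:55 PM on Jan 9.
+10 hours 39 minutes → arrive 1:34 AM UTC on Jan 10.
Flight 2 in UTC: 3:39 PM − 9:00 = 6:39 AM on Jan 10.
+2 hours 25 minutes → arrive 9:04 AM UTC on Jan 10.
Flight 1 lands earlier by 7 hours 30 minutes.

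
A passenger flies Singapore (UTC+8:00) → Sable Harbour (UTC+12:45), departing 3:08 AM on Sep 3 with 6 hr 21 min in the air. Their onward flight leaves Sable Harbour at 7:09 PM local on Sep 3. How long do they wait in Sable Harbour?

4 hours 55 minutes

Convert departure to UTC: 3:08 AM − 8:00 = 7:08 PM UTC on Sep 2.
Add 6 hours 21 minutes flight time → 1:29 AM UTC (Sep 3).
Sable Harbour is UTC+12:45, so local arrival = 1:29 AM + 12:45 = 2:14 PM on Sep 3.
Layover = 7:09 PM − 2:14 PM = 4 hours 55 minutes.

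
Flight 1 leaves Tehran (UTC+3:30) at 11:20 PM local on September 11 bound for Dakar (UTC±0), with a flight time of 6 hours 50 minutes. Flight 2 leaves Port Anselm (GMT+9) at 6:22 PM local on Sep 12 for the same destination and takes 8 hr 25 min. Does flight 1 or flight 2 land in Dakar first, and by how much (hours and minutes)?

the first, by 15 hours 7 minutes

Flight 1 in UTC: 11:20 PM − 3:30 = 7:50 PM on Sep 11.
+6 hours 50 minutes → arrive 2:40 AM UTC on Sep 12.
Flight 2 in UTC: 6:22 PM − 9:00 = 9:22 AM on Sep 12.
+8 hours 25 minutes → arrive 5:47 PM UTC on Sep 12.
Flight 1 lands earlier by 15 hours 7 minutes.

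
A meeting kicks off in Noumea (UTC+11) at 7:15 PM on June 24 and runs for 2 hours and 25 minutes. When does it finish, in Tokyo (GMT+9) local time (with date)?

Convert start to UTC: 7:15 PM − 11:00 = 8:15 AM UTC on Jun 24.
Add 2 hours 25 minutes duration → 10:40 AM UTC.
Tokyo is UTC+9:00, so local end time = 10:40 AM + 9:00 = 7:40 PM on Jun 24.

7:40 PM on June 24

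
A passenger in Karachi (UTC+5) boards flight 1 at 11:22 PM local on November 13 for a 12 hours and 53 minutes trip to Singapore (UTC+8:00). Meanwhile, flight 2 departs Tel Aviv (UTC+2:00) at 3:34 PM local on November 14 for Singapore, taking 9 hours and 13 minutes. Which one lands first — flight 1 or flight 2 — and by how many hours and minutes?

Flight 1 in UTC: 11:22 PM − 5:00 = 6:22 PM on Nov 13.
+12 hours and 53 minutes → arrive 7:15 AM UTC on Nov 14.
Flight 2 in UTC: 3:34 PM − 2:00 = 1:34 PM on Nov 14.
+9 hours 13 minutes → arrive 10:47 PM UTC on Nov 14.
Flight 1 lands earlier by 15 hours 32 minutes.

the first, by 15 hours 32 minutes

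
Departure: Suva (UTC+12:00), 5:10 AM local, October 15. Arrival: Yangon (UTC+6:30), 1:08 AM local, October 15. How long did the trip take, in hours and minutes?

1 hour 28 minutes

Departure in UTC: 5:10 AM − 12:00 = 5:10 PM on Oct 14.
Arrival in UTC: 1:08 AM − 6:30 = 6:38 PM on Oct 14.
Elapsed = 6:38 PM − 5:10 PM = 1 hour 28 minutes.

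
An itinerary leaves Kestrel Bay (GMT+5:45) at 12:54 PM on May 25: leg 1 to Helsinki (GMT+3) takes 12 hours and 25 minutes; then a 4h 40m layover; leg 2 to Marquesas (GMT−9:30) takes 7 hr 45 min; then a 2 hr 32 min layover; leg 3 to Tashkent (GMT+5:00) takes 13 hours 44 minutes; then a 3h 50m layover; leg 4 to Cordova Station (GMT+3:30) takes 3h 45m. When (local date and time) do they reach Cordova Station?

Convert departure to UTC: 12:54 PM − 5:45 = 7:09 AM UTC on May 25.
Add 12 hours 25 minutes leg 1 → 7:34 PM UTC.
Add 4 hours 40 minutes layover in Helsinki → 12:14 AM UTC (May 26).
Add 7 hours and 45 minutes leg 2 → 7:59 AM UTC.
Add 2 hours 32 minutes layover in Marquesas → 10:31 AM UTC.
Add 13 hours and 44 minutes leg 3 → 12:15 AM UTC (May 27).
Add 3 hours and 50 minutes layover in Tashkent → 4:05 AM UTC.
Add 3 hours 45 minutes leg 4 → 7:50 AM UTC.
Cordova Station is UTC+3:30, so local arrival = 7:50 AM + 3:30 = 11:20 AM on May 27.

11:20 AM on May 27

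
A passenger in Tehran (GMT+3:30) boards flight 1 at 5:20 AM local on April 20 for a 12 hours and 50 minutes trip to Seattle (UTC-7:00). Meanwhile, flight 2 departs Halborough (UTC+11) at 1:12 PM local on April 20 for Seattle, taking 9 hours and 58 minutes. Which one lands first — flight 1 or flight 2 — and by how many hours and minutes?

Flight 1 in UTC: 5:20 AM − 3:30 = 1:50 AM on Apr 20.
+12 hours and 50 minutes → arrive 2:40 PM UTC on Apr 20.
Flight 2 in UTC: 1:12 PM − 11:00 = 2:12 AM on Apr 20.
+9 hours 58 minutes → arrive 12:10 PM UTC on Apr 20.
Flight 2 lands earlier by 2 hours 30 minutes.

the second, by 2 hours 30 minutes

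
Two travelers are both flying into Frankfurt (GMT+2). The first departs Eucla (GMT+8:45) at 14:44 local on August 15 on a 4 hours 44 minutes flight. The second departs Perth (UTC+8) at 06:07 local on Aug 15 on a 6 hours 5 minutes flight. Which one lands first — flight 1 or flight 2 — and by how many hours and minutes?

Flight 1 in UTC: 14:44 − 8:45 = 05:59 on Aug 15.
+4 hours and 44 minutes → arrive 10:43 UTC on Aug 15.
Flight 2 in UTC: 06:07 − 8:00 = 22:07 on Aug 14.
+6 hours 5 minutes → arrive 04:12 UTC on Aug 15.
Flight 2 lands earlier by 6 hours 31 minutes.

the second, by 6 hours 31 minutes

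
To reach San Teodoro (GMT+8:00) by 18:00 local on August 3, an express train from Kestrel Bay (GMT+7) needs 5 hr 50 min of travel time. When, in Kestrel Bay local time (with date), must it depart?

11:10 on August 3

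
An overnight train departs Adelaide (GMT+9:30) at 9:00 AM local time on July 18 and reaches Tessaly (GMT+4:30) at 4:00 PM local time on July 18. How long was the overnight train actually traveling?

Departure in UTC: 9:00 AM − 9:30 = 11:30 PM on Jul 17.
Arrival in UTC: 4:00 PM − 4:30 = 11:30 AM on Jul 18.
Elapsed = 11:30 AM − 11:30 PM (+1 day) = 12 hours.

12 hours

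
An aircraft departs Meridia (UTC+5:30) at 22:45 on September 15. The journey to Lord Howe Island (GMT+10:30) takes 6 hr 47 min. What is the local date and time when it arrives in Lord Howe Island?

10:32 on Sep 16

Convert departure to UTC: 22:45 − 5:30 = 17:15 UTC on Sep 15.
Add 6 hours 47 minutes travel time → 00:02 UTC (Sep 16).
Lord Howe Island is UTC+10:30, so local arrival = 00:02 + 10:30 = 10:32 on Sep 16.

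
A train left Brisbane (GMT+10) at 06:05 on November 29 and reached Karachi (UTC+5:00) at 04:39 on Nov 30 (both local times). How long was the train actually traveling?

27 hours 34 minutes

Departure in UTC: 06:05 − 10:00 = 20:05 on Nov 28.
Arrival in UTC: 04:39 − 5:00 = 23:39 on Nov 29.
Elapsed = 23:39 − 20:05 (+1 day) = 27 hours 34 minutes.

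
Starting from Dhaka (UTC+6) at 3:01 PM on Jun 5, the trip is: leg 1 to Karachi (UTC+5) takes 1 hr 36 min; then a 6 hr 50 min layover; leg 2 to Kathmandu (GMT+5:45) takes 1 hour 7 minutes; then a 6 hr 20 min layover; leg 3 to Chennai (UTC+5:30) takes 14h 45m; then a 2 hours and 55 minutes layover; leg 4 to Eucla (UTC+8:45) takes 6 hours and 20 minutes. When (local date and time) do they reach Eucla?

9:39 AM on June 7

Convert departure to UTC: 3:01 PM − 6:00 = 9:01 AM UTC on Jun 5.
Add 1 hour and 36 minutes leg 1 → 10:37 AM UTC.
Add 6 hours and 50 minutes layover in Karachi → 5:27 PM UTC.
Add 1 hour and 7 minutes leg 2 → 6:34 PM UTC.
Add 6 hours and 20 minutes layover in Kathmandu → 12:54 AM UTC (Jun 6).
Add 14 hours 45 minutes leg 3 → 3:39 PM UTC.
Add 2 hours 55 minutes layover in Chennai → 6:34 PM UTC.
Add 6 hours 20 minutes leg 4 → 12:54 AM UTC (Jun 7).
Eucla is UTC+8:45, so local arrival = 12:54 AM + 8:45 = 9:39 AM on Jun 7.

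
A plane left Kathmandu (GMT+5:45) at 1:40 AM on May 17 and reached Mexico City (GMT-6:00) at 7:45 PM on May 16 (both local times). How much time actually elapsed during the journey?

5 hours 50 minutes

Mexico City is 11:45 behind Kathmandu.
Clock-face elapsed time (ignoring zones) is −5 hours 55 minutes.
Actual elapsed = −5 hours 55 minutes + 11:45 = 5 hours 50 minutes.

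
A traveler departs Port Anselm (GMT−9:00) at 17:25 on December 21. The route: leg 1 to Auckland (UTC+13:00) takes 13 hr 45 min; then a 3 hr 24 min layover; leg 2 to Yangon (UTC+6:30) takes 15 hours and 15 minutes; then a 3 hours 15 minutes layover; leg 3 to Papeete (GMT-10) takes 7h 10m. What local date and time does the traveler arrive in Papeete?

11:14 on December 23

Convert departure to UTC: 17:25 + 9:00 = 02:25 UTC on Dec 22.
Add 13 hours 45 minutes leg 1 → 16:10 UTC.
Add 3 hours 24 minutes layover in Auckland → 19:34 UTC.
Add 15 hours 15 minutes leg 2 → 10:49 UTC (Dec 23).
Add 3 hours 15 minutes layover in Yangon → 14:04 UTC.
Add 7 hours 10 minutes leg 3 → 21:14 UTC.
Papeete is UTC−10:00, so local arrival = 21:14 − 10:00 = 11:14 on Dec 23.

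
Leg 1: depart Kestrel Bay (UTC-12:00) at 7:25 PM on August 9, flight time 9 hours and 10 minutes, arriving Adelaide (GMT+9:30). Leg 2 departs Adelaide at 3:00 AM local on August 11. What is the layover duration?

Convert departure to UTC: 7:25 PM + 12:00 = 7:25 AM UTC on Aug 10.
Add 9 hours and 10 minutes flight time → 4:35 PM UTC.
Adelaide is UTC+9:30, so local arrival = 4:35 PM + 9:30 = 2:05 AM on Aug 11.
Layover = 3:00 AM − 2:05 AM = 55 minutes.

55 minutes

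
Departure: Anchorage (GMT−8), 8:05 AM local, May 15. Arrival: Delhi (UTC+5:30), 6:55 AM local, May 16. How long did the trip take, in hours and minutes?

Delhi is 13:30 ahead of Anchorage.
Clock-face elapsed time (ignoring zones) is 22 hours 50 minutes.
Actual elapsed = 22 hours 50 minutes − 13:30 = 9 hours 20 minutes.

9 hours 20 minutes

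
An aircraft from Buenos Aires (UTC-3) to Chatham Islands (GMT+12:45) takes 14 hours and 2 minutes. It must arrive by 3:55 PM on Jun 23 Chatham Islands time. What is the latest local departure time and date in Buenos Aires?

10:08 AM on June 22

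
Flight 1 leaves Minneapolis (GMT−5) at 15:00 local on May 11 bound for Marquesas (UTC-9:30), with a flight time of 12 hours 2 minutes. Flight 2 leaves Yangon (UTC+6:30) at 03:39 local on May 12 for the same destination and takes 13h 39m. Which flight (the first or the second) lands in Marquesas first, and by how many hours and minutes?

Flight 1 in UTC: 15:00 + 5:00 = 20:00 on May 11.
+12 hours 2 minutes → arrive 08:02 UTC on May 12.
Flight 2 in UTC: 03:39 − 6:30 = 21:09 on May 11.
+13 hours and 39 minutes → arrive 10:48 UTC on May 12.
Flight 1 lands earlier by 2 hours 46 minutes.

the first, by 2 hours 46 minutes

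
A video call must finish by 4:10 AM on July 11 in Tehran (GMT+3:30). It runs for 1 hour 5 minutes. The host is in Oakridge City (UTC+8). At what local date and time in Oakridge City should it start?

Target end time in UTC: 4:10 AM − 3:30 = 12:40 AM on Jul 11.
Subtract 1 hour 5 minutes → start 11:35 PM UTC on Jul 10.
Oakridge City is UTC+8:00: 11:35 PM + 8:00 = 7:35 AM on Jul 11.

7:35 AM on Jul 11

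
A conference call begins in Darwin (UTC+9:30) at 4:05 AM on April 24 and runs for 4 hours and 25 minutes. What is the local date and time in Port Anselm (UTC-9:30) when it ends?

1:30 PM on Apr 23

Convert start to UTC: 4:05 AM − 9:30 = 6:35 PM UTC on Apr 23.
Add 4 hours and 25 minutes duration → 11:00 PM UTC.
Port Anselm is UTC−9:30, so local end time = 11:00 PM − 9:30 = 1:30 PM on Apr 23.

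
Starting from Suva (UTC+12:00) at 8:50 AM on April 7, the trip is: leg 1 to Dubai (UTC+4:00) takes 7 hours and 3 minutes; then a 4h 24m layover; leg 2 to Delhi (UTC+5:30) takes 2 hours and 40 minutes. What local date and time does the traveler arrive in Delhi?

4:27 PM on April 7

Convert departure to UTC: 8:50 AM − 12:00 = 8:50 PM UTC on Apr 6.
Add 7 hours 3 minutes leg 1 → 3:53 AM UTC (Apr 7).
Add 4 hours and 24 minutes layover in Dubai → 8:17 AM UTC.
Add 2 hours 40 minutes leg 2 → 10:57 AM UTC.
Delhi is UTC+5:30, so local arrival = 10:57 AM + 5:30 = 4:27 PM on Apr 7.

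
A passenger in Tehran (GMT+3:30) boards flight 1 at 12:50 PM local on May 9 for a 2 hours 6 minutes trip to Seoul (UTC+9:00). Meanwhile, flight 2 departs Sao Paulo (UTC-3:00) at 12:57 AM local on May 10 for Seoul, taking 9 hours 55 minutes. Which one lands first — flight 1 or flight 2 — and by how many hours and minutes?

the first, by 26 hours 26 minutes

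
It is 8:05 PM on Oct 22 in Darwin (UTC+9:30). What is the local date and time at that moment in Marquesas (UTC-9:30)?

Marquesas is 19:00 behind Darwin.
Shift by the zone difference: 8:05 PM − 19:00 = 1:05 AM on Oct 22 in Marquesas.

1:05 AM on Oct 22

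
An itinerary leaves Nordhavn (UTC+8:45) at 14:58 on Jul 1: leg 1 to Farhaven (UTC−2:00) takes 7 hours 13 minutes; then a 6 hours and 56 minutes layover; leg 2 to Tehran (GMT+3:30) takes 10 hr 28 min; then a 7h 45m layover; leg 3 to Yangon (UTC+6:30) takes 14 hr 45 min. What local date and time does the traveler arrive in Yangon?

Convert departure to UTC: 14:58 − 8:45 = 06:13 UTC on Jul 1.
Add 7 hours 13 minutes leg 1 → 13:26 UTC.
Add 6 hours 56 minutes layover in Farhaven → 20:22 UTC.
Add 10 hours and 28 minutes leg 2 → 06:50 UTC (Jul 2).
Add 7 hours 45 minutes layover in Tehran → 14:35 UTC.
Add 14 hours and 45 minutes leg 3 → 05:20 UTC (Jul 3).
Yangon is UTC+6:30, so local arrival = 05:20 + 6:30 = 11:50 on Jul 3.

11:50 on Jul 3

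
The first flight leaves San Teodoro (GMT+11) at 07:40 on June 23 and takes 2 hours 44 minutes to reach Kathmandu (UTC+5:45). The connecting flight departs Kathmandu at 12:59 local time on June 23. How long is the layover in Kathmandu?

7 hours 50 minutes

Convert departure to UTC: 07:40 − 11:00 = 20:40 UTC on Jun 22.
Add 2 hours 44 minutes flight time → 23:24 UTC.
Kathmandu is UTC+5:45, so local arrival = 23:24 + 5:45 = 05:09 on Jun 23.
Layover = 12:59 − 05:09 = 7 hours 50 minutes.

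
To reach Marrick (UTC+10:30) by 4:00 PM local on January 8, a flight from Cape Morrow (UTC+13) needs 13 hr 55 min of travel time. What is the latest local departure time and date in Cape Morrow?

4:35 AM on January 8

Target arrival in UTC: 4:00 PM − 10:30 = 5:30 AM on Jan 8.
Subtract 13 hours 55 minutes → departure 3:35 PM UTC on Jan 7.
Cape Morrow is UTC+13:00: 3:35 PM + 13:00 = 4:35 AM on Jan 8.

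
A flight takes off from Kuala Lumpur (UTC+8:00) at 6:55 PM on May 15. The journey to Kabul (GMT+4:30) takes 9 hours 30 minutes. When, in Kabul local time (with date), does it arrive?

Kabul is 3:30 behind Kuala Lumpur.
After 9 hours and 30 minutes it is 4:25 AM (May 16) in Kuala Lumpur.
Shift by the zone difference: 4:25 AM − 3:30 = 12:55 AM on May 16 in Kabul.

12:55 AM on May 16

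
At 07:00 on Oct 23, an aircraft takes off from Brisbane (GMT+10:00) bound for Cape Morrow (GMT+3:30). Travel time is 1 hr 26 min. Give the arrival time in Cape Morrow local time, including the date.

Convert departure to UTC: 07:00 − 10:00 = 21:00 UTC on Oct 22.
Add 1 hour 26 minutes travel time → 22:26 UTC.
Cape Morrow is UTC+3:30, so local arrival = 22:26 + 3:30 = 01:56 on Oct 23.

01:56 on Oct 23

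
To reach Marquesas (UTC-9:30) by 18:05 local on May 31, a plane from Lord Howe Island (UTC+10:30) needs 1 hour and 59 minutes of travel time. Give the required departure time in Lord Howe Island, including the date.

12:06 on Jun 1

Target arrival in UTC: 18:05 + 9:30 = 03:35 on Jun 1.
Subtract 1 hour 59 minutes → departure 01:36 UTC on Jun 1.
Lord Howe Island is UTC+10:30: 01:36 + 10:30 = 12:06 on Jun 1.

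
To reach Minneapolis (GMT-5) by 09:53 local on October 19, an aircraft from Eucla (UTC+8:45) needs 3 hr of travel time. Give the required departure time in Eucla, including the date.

20:38 on October 19

Target arrival in UTC: 09:53 + 5:00 = 14:53 on Oct 19.
Subtract 3 hours → departure 11:53 UTC on Oct 19.
Eucla is UTC+8:45: 11:53 + 8:45 = 20:38 on Oct 19.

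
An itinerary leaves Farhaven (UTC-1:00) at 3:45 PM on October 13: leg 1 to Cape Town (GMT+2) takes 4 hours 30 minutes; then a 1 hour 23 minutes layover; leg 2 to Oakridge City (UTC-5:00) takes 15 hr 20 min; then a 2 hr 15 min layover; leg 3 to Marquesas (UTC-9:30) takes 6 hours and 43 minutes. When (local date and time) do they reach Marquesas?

Convert departure to UTC: 3:45 PM + 1:00 = 4:45 PM UTC on Oct 13.
Add 4 hours and 30 minutes leg 1 → 9:15 PM UTC.
Add 1 hour 23 minutes layover in Cape Town → 10:38 PM UTC.
Add 15 hours and 20 minutes leg 2 → 1:58 PM UTC (Oct 14).
Add 2 hours 15 minutes layover in Oakridge City → 4:13 PM UTC.
Add 6 hours 43 minutes leg 3 → 10:56 PM UTC.
Marquesas is UTC−9:30, so local arrival = 10:56 PM − 9:30 = 1:26 PM on Oct 14.

1:26 PM on October 14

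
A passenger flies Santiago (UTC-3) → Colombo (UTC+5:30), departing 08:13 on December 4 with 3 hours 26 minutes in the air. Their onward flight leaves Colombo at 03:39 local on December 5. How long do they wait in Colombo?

7 hours 30 minutes

Convert departure to UTC: 08:13 + 3:00 = 11:13 UTC on Dec 4.
Add 3 hours and 26 minutes flight time → 14:39 UTC.
Colombo is UTC+5:30, so local arrival = 14:39 + 5:30 = 20:09 on Dec 4.
Layover = 03:39 − 20:09 (+1 day) = 7 hours 30 minutes.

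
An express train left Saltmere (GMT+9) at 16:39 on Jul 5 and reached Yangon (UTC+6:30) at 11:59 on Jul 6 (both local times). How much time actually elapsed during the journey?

Departure in UTC: 16:39 − 9:00 = 07:39 on Jul 5.
Arrival in UTC: 11:59 − 6:30 = 05:29 on Jul 6.
Elapsed = 05:29 − 07:39 (+1 day) = 21 hours 50 minutes.

21 hours 50 minutes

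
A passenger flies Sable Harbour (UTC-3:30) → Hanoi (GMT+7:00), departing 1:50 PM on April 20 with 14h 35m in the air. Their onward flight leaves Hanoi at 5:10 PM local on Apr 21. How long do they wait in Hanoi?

2 hours 15 minutes

Convert departure to UTC: 1:50 PM + 3:30 = 5:20 PM UTC on Apr 20.
Add 14 hours 35 minutes flight time → 7:55 AM UTC (Apr 21).
Hanoi is UTC+7:00, so local arrival = 7:55 AM + 7:00 = 2:55 PM on Apr 21.
Layover = 5:10 PM − 2:55 PM = 2 hours 15 minutes.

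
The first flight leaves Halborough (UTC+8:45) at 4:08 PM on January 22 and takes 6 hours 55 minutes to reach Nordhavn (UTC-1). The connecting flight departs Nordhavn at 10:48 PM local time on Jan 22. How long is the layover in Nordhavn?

Convert departure to UTC: 4:08 PM − 8:45 = 7:23 AM UTC on Jan 22.
Add 6 hours 55 minutes flight time → 2:18 PM UTC.
Nordhavn is UTC−1:00, so local arrival = 2:18 PM − 1:00 = 1:18 PM on Jan 22.
Layover = 10:48 PM − 1:18 PM = 9 hours 30 minutes.

9 hours 30 minutes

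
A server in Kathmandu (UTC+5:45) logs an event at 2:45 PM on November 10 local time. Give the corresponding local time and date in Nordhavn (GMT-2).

7:00 AM on Nov 10

In UTC: 2:45 PM − 5:45 = 9:00 AM on Nov 10.
Nordhavn is UTC−2:00: 9:00 AM − 2:00 = 7:00 AM on Nov 10.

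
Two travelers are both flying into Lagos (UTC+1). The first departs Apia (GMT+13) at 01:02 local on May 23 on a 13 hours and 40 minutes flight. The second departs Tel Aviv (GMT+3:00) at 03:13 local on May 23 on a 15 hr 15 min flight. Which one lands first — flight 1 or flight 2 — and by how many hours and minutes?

Flight 1 in UTC: 01:02 − 13:00 = 12:02 on May 22.
+13 hours and 40 minutes → arrive 01:42 UTC on May 23.
Flight 2 in UTC: 03:13 − 3:00 = 00:13 on May 23.
+15 hours 15 minutes → arrive 15:28 UTC on May 23.
Flight 1 lands earlier by 13 hours 46 minutes.

the first, by 13 hours 46 minutes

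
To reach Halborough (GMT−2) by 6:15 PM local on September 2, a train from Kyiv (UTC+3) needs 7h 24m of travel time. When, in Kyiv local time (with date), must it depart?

3:51 PM on September 2

Target arrival in UTC: 6:15 PM + 2:00 = 8:15 PM on Sep 2.
Subtract 7 hours and 24 minutes → departure 12:51 PM UTC on Sep 2.
Kyiv is UTC+3:00: 12:51 PM + 3:00 = 3:51 PM on Sep 2.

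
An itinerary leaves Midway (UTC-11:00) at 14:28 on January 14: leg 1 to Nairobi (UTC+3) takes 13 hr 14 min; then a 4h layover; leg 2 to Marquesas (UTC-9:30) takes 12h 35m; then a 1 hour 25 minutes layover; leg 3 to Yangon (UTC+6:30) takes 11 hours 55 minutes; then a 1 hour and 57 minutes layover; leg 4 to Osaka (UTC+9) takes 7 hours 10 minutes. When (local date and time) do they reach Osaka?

14:44 on January 17

Convert departure to UTC: 14:28 + 11:00 = 01:28 UTC on Jan 15.
Add 13 hours 14 minutes leg 1 → 14:42 UTC.
Add 4 hours layover in Nairobi → 18:42 UTC.
Add 12 hours 35 minutes leg 2 → 07:17 UTC (Jan 16).
Add 1 hour and 25 minutes layover in Marquesas → 08:42 UTC.
Add 11 hours and 55 minutes leg 3 → 20:37 UTC.
Add 1 hour and 57 minutes layover in Yangon → 22:34 UTC.
Add 7 hours and 10 minutes leg 4 → 05:44 UTC (Jan 17).
Osaka is UTC+9:00, so local arrival = 05:44 + 9:00 = 14:44 on Jan 17.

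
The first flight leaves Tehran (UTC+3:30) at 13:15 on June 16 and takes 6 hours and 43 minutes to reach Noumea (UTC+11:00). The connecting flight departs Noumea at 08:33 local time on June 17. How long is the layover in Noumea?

Convert departure to UTC: 13:15 − 3:30 = 09:45 UTC on Jun 16.
Add 6 hours 43 minutes flight time → 16:28 UTC.
Noumea is UTC+11:00, so local arrival = 16:28 + 11:00 = 03:28 on Jun 17.
Layover = 08:33 − 03:28 = 5 hours 5 minutes.

5 hours 5 minutes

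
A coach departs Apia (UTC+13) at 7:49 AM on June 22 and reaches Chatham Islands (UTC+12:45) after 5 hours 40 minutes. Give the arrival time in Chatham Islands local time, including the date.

Convert departure to UTC: 7:49 AM − 13:00 = 6:49 PM UTC on Jun 21.
Add 5 hours 40 minutes travel time → 12:29 AM UTC (Jun 22).
Chatham Islands is UTC+12:45, so local arrival = 12:29 AM + 12:45 = 1:14 PM on Jun 22.

1:14 PM on Jun 22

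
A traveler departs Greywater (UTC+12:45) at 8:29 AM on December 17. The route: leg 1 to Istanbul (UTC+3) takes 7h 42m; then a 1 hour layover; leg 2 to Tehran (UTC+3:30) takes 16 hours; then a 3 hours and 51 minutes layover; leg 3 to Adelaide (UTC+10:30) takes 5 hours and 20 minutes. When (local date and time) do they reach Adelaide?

4:07 PM on December 18

Convert departure to UTC: 8:29 AM − 12:45 = 7:44 PM UTC on Dec 16.
Add 7 hours 42 minutes leg 1 → 3:26 AM UTC (Dec 17).
Add 1 hour layover in Istanbul → 4:26 AM UTC.
Add 16 hours leg 2 → 8:26 PM UTC.
Add 3 hours 51 minutes layover in Tehran → 12:17 AM UTC (Dec 18).
Add 5 hours and 20 minutes leg 3 → 5:37 AM UTC.
Adelaide is UTC+10:30, so local arrival = 5:37 AM + 10:30 = 4:07 PM on Dec 18.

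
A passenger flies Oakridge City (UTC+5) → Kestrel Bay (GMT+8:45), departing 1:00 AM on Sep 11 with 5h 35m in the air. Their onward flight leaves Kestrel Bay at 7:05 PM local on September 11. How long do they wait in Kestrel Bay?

Convert departure to UTC: 1:00 AM − 5:00 = 8:00 PM UTC on Sep 10.
Add 5 hours 35 minutes flight time → 1:35 AM UTC (Sep 11).
Kestrel Bay is UTC+8:45, so local arrival = 1:35 AM + 8:45 = 10:20 AM on Sep 11.
Layover = 7:05 PM − 10:20 AM = 8 hours 45 minutes.

8 hours 45 minutes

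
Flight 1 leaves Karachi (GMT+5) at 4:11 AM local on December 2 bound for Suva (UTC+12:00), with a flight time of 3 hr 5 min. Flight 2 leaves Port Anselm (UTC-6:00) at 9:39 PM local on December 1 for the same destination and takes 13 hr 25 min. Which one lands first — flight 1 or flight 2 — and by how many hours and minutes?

the first, by 14 hours 48 minutes

Flight 1 in UTC: 4:11 AM − 5:00 = 11:11 PM on Dec 1.
+3 hours and 5 minutes → arrive 2:16 AM UTC on Dec 2.
Flight 2 in UTC: 9:39 PM + 6:00 = 3:39 AM on Dec 2.
+13 hours and 25 minutes → arrive 5:04 PM UTC on Dec 2.
Flight 1 lands earlier by 14 hours 48 minutes.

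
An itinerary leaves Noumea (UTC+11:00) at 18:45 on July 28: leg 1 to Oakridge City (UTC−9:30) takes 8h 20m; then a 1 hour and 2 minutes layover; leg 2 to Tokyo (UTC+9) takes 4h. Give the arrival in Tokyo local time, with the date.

Convert departure to UTC: 18:45 − 11:00 = 07:45 UTC on Jul 28.
Add 8 hours 20 minutes leg 1 → 16:05 UTC.
Add 1 hour 2 minutes layover in Oakridge City → 17:07 UTC.
Add 4 hours leg 2 → 21:07 UTC.
Tokyo is UTC+9:00, so local arrival = 21:07 + 9:00 = 06:07 on Jul 29.

06:07 on Jul 29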